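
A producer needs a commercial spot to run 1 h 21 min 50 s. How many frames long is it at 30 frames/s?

147300 frames

1 h 21 min 50 s = 4910 s.
Frames = 4910 × 30 = 147300.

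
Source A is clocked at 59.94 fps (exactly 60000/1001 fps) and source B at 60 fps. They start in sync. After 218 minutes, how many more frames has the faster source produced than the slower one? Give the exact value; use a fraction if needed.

218 min = 13080 s.
A emits 60000/1001 × 13080 = 784800000/1001 frames; B emits 60 × 13080 = 784800.
Difference = 784800/1001 frames (≈ 784.0160); B is ahead of A.

784800/1001 frames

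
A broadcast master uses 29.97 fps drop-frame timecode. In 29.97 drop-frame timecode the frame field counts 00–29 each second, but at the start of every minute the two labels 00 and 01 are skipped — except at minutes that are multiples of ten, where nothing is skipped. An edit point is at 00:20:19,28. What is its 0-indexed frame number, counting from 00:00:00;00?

36562

Complete 10-minute blocks: 2, each 17982 frames → 35964.
Remaining 0 whole minutes in the current block: 0 frames.
Within the current minute: 19 × 30 + 28 = 598. Total = 35964 + 0 + 598 = 36562.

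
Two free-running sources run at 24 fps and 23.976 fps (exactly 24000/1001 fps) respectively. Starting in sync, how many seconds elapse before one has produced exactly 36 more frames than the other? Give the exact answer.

1501.5 seconds

The gap grows by |24000/1001 − 24| = 24/1001 frames per second.
Time for a 36-frame gap: 36 ÷ (24/1001) = 1501.5 s.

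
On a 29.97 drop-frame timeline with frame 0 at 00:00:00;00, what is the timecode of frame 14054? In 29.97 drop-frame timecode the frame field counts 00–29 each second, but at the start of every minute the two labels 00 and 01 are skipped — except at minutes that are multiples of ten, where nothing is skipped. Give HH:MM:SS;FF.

00:07:48;28

Ten DF minutes hold 17982 frames, so frame 14054 lies in block 0 (frames 0–17981) with 14054 frames into that block.
The block's first minute is 1800 frames and the rest 1798 each; 14054 frames reaches minute 7, so 0 × 18 + 7 × 2 = 14 labels have been skipped so far.
Adding those back, label number 14054 + 14 = 14068 at 30 labels/s is 468 s + 28 f = 0 h 7 min 48 s frame 28, i.e. 00:07:48;28.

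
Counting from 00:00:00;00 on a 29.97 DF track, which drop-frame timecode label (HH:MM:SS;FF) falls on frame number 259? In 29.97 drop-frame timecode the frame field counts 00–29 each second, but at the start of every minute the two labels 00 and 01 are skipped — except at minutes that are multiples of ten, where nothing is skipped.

00:00:08;19

Each 10-minute DF block holds 10 × 60 × 30 − 9 × 2 = 17982 frames. 259 ÷ 17982 → 0 full blocks, remainder 259.
Within the partial block the first minute is 1800 frames and each further minute 1798, so 0 further minute boundaries passed. Total skipped labels = 18 × 0 + 2 × 0 = 0.
Non-drop label index = 259 + 0 = 259; at 30 labels/s that is 00:00:08:19, i.e. DF 00:00:08;19.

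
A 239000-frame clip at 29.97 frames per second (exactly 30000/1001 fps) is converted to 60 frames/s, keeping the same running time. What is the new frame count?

Target frames = source frames × (target rate / source rate) = 239000 × (60)/(30000/1001) = 239000 × 1001/500 = 478478.

478478 frames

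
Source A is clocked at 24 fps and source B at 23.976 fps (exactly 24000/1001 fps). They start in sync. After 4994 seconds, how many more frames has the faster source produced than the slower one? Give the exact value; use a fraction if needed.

A emits 24 × 4994 = 119856 frames; B emits 24000/1001 × 4994 = 10896000/91.
Difference = 10896/91 frames (≈ 119.7363); B is behind A.

10896/91 frames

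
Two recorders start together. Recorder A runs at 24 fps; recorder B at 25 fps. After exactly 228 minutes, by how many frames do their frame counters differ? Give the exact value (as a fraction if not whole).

13680 frames

228 min = 13680 s.
A emits 24 × 13680 = 328320 frames; B emits 25 × 13680 = 342000.
Difference = 13680 frames; B is ahead of A.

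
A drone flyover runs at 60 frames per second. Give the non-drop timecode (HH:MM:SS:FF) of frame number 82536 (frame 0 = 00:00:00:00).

00:22:55:36

82536 ÷ 60 = 1375 full seconds, remainder 36 frames.
1375 s = 0 h 22 min 55 s.
Timecode: 00:22:55:36.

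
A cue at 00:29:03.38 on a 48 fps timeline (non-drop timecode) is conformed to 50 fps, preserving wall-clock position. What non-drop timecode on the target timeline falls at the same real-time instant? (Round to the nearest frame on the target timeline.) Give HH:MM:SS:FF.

00:29:03:40

Source frame index: (0×3600 + 29×60 + 3) × 48 + 38 = 83702.
Real time: 83702 / (48) = 41851/24 s.
Target frame: (41851/24) × (50) = 1046275/12 ≈ 87189.583 → 87190.
At 50 labels/s: frame 87190 → 00:29:03:40.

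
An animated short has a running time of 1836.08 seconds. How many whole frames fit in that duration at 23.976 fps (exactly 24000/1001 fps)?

44021 frames

Frames = 1836.08 × 24000/1001 = 44065920/1001 ≈ 44021.8981.
Complete frames: 44021.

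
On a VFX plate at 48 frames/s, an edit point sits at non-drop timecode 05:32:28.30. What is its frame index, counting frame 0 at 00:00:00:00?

frame 957534

Total seconds to the label: (5 × 3600 + 32 × 60 + 28) = 19948.
Frame index = 19948 × 48 + 30 = 957534.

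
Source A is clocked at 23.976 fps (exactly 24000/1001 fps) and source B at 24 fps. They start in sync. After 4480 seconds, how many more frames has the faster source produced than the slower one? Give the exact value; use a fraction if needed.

15360/143 frames

A emits 24000/1001 × 4480 = 15360000/143 frames; B emits 24 × 4480 = 107520.
Difference = 15360/143 frames (≈ 107.4126); B is ahead of A.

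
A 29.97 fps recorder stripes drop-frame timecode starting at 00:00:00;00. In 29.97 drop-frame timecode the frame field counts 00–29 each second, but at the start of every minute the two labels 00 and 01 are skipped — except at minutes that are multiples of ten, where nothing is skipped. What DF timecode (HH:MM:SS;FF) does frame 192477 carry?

Each 10-minute DF block holds 10 × 60 × 30 − 9 × 2 = 17982 frames. 192477 ÷ 17982 → 10 full blocks, remainder 12657.
Within the partial block the first minute is 1800 frames and each further minute 1798, so 7 further minute boundaries passed. Total skipped labels = 18 × 10 + 2 × 7 = 194.
Non-drop label index = 192477 + 194 = 192671; at 30 labels/s that is 01:47:02:11, i.e. DF 01:47:02;11.

01:47:02;11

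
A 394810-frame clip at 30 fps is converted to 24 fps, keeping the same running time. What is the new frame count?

315848 frames

Target frames = source frames × (target rate / source rate) = 394810 × (24)/(30) = 394810 × 4/5 = 315848.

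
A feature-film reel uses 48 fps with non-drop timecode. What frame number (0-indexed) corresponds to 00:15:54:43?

Total seconds to the label: (0 × 3600 + 15 × 60 + 54) = 954.
Frame index = 954 × 48 + 43 = 45835.

frame 45835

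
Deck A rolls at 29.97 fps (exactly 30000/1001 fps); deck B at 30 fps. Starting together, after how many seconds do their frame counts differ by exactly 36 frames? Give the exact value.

1201.2 seconds

The gap grows by |30 − 30000/1001| = 30/1001 frames per second.
Time for a 36-frame gap: 36 ÷ (30/1001) = 1201.2 s.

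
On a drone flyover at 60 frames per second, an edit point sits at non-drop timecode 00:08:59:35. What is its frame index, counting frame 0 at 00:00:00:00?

Total seconds to the label: (0 × 3600 + 8 × 60 + 59) = 539.
Frame index = 539 × 60 + 35 = 32375.

frame 32375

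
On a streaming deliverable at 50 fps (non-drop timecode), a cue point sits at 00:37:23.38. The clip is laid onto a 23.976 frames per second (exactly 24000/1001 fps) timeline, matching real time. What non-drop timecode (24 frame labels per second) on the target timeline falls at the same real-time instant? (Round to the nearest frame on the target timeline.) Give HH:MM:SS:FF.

Source frame index: (0×3600 + 37×60 + 23) × 50 + 38 = 112188.
Real time: 112188 / (50) = 56094/25 s.
Target frame: (56094/25) × (24000/1001) = 53850240/1001 ≈ 53796.444 → 53796.
At 24 labels/s: frame 53796 → 00:37:21:12.

00:37:21:12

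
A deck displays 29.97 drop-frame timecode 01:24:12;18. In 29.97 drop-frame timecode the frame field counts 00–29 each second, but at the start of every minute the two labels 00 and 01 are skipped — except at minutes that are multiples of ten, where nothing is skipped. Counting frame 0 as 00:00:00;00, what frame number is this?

Complete 10-minute blocks: 8, each 17982 frames → 143856.
Remaining 4 whole minutes in the current block: 1800 + 3 × 1798 = 7194 frames.
Within the current minute: 12 × 30 + 18 − 2 = 376 (labels ;00/;01 skipped at this minute). Total = 143856 + 7194 + 376 = 151426.

151426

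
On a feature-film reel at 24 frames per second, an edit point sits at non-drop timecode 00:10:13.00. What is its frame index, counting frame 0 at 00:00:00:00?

Total seconds to the label: (0 × 3600 + 10 × 60 + 13) = 613.
Frame index = 613 × 24 + 0 = 14712.

14712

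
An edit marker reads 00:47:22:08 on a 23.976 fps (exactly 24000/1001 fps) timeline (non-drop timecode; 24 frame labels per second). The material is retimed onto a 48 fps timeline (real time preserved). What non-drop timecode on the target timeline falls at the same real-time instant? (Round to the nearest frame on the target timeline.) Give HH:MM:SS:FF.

Source frame index: (0×3600 + 47×60 + 22) × 24 + 8 = 68216.
Real time: 68216 / (24000/1001) = 8535527/3000 s.
Target frame: (8535527/3000) × (48) = 17071054/125 ≈ 136568.432 → 136568.
At 48 labels/s: frame 136568 → 00:47:25:08.

00:47:25:08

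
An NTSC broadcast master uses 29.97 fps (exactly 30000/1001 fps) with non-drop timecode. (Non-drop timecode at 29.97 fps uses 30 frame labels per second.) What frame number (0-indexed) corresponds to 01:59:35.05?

frame 215255

Total seconds to the label: (1 × 3600 + 59 × 60 + 35) = 7175.
Frame index = 7175 × 30 + 5 = 215255.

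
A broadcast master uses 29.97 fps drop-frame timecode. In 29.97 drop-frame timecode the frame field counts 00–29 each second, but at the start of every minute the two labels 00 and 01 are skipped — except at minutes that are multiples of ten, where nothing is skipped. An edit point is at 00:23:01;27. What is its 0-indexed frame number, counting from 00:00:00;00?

41415

Complete 10-minute blocks: 2, each 17982 frames → 35964.
Remaining 3 whole minutes in the current block: 1800 + 2 × 1798 = 5396 frames.
Within the current minute: 1 × 30 + 27 − 2 = 55 (labels ;00/;01 skipped at this minute). Total = 35964 + 5396 + 55 = 41415.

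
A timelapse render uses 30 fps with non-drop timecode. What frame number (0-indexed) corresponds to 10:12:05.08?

Total seconds to the label: (10 × 3600 + 12 × 60 + 5) = 36725.
Frame index = 36725 × 30 + 8 = 1101758.

1101758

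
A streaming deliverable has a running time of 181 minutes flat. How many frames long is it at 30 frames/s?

325800 frames

181 min = 10860 s.
Frames = 10860 × 30 = 325800.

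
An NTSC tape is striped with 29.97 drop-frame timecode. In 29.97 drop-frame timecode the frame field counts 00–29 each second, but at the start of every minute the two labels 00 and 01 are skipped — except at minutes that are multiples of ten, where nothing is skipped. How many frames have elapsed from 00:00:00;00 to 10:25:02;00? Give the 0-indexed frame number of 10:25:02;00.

Complete 10-minute blocks: 62, each 17982 frames → 1114884.
Remaining 5 whole minutes in the current block: 1800 + 4 × 1798 = 8992 frames.
Within the current minute: 2 × 30 + 0 − 2 = 58 (labels ;00/;01 skipped at this minute). Total = 1114884 + 8992 + 58 = 1123934.

1123934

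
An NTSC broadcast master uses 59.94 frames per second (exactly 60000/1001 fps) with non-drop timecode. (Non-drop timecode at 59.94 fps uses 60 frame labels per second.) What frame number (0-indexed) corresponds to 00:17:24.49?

62689

Total seconds to the label: (0 × 3600 + 17 × 60 + 24) = 1044.
Frame index = 1044 × 60 + 49 = 62689.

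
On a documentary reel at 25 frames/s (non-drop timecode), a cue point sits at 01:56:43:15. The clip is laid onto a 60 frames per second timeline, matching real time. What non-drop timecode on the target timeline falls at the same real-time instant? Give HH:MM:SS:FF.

01:56:43:36

Source frame index: (1×3600 + 56×60 + 43) × 25 + 15 = 175090.
Real time: 175090 / (25) = 35018/5 s.
Target frame: (35018/5) × (60) = 420216.
At 60 labels/s: frame 420216 → 01:56:43:36.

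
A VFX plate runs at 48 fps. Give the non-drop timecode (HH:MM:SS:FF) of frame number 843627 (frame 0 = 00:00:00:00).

04:52:55:27

843627 ÷ 48 = 17575 full seconds, remainder 27 frames.
17575 s = 4 h 52 min 55 s.
Timecode: 04:52:55:27.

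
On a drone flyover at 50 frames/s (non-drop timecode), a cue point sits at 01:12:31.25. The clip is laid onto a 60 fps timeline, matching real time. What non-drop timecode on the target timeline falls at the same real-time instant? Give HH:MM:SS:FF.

Source frame index: (1×3600 + 12×60 + 31) × 50 + 25 = 217575.
Real time: 217575 / (50) = 8703/2 s.
Target frame: (8703/2) × (60) = 261090.
At 60 labels/s: frame 261090 → 01:12:31:30.

01:12:31:30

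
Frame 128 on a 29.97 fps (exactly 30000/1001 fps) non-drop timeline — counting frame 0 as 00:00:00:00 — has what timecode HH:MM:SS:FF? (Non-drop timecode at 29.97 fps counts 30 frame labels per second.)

128 ÷ 30 = 4 full seconds, remainder 8 frames.
4 s = 0 h 0 min 4 s.
Timecode: 00:00:04:08.

00:00:04:08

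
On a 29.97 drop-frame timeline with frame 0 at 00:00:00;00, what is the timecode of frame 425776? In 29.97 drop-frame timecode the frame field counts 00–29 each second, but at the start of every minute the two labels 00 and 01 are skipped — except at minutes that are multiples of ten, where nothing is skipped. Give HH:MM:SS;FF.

03:56:46;22

Each 10-minute DF block holds 10 × 60 × 30 − 9 × 2 = 17982 frames. 425776 ÷ 17982 → 23 full blocks, remainder 12190.
Within the partial block the first minute is 1800 frames and each further minute 1798, so 6 further minute boundaries passed. Total skipped labels = 18 × 23 + 2 × 6 = 426.
Non-drop label index = 425776 + 426 = 426202; at 30 labels/s that is 03:56:46:22, i.e. DF 03:56:46;22.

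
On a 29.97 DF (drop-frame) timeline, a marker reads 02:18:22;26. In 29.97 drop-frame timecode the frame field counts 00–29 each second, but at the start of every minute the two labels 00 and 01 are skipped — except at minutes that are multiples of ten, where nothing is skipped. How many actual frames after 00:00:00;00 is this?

As if non-drop at 30 labels/s: (2 × 3600 + 18 × 60 + 22) × 30 + 26 = 249086.
Minute boundaries passed: 138; those not divisible by 10: 138 − 13 = 125; dropped labels = 2 × 125 = 250.
Actual frame index = 249086 − 250 = 248836.

248836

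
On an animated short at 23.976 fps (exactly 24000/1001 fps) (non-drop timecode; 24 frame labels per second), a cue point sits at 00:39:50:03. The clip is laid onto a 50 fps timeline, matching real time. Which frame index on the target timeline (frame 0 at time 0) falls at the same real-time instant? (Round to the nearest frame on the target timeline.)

Source frame index: (0×3600 + 39×60 + 50) × 24 + 3 = 57363.
Real time: 57363 / (24000/1001) = 19140121/8000 s.
Target frame: (19140121/8000) × (50) = 19140121/160 ≈ 119625.756 → 119626.

frame 119626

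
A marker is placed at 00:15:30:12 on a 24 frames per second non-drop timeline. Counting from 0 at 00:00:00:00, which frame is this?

Total seconds to the label: (0 × 3600 + 15 × 60 + 30) = 930.
Frame index = 930 × 24 + 12 = 22332.

22332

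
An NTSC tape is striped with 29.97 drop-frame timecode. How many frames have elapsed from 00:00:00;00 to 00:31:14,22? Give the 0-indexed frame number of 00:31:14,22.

56186

Complete 10-minute blocks: 3, each 17982 frames → 53946.
Remaining 1 whole minute in the current block: 1800 + 0 × 1798 = 1800 frames.
Within the current minute: 14 × 30 + 22 − 2 = 440 (labels ;00/;01 skipped at this minute). Total = 53946 + 1800 + 440 = 56186.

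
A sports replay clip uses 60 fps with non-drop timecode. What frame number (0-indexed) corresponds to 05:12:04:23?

Total seconds to the label: (5 × 3600 + 12 × 60 + 4) = 18724.
Frame index = 18724 × 60 + 23 = 1123463.

1123463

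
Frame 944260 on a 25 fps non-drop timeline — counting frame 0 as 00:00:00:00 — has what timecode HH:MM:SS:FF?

10:29:30:10

944260 ÷ 25 = 37770 full seconds, remainder 10 frames.
37770 s = 10 h 29 min 30 s.
Timecode: 10:29:30:10.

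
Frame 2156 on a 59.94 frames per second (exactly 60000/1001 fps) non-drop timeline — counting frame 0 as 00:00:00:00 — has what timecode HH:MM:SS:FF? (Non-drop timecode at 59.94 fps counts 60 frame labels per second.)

2156 ÷ 60 = 35 full seconds, remainder 56 frames.
35 s = 0 h 0 min 35 s.
Timecode: 00:00:35:56.

00:00:35:56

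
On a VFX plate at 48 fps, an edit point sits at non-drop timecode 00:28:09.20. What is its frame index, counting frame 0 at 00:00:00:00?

Total seconds to the label: (0 × 3600 + 28 × 60 + 9) = 1689.
Frame index = 1689 × 48 + 20 = 81092.

frame 81092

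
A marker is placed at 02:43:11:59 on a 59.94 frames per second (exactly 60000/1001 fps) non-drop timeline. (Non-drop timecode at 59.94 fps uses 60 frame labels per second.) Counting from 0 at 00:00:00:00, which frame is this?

Total seconds to the label: (2 × 3600 + 43 × 60 + 11) = 9791.
Frame index = 9791 × 60 + 59 = 587519.

frame 587519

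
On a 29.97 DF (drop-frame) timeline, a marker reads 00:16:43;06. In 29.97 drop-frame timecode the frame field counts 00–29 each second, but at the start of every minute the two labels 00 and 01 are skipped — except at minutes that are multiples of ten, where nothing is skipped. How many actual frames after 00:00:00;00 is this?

As if non-drop at 30 labels/s: (0 × 3600 + 16 × 60 + 43) × 30 + 6 = 30096.
Minute boundaries passed: 16; those not divisible by 10: 16 − 1 = 15; dropped labels = 2 × 15 = 30.
Actual frame index = 30096 − 30 = 30066.

30066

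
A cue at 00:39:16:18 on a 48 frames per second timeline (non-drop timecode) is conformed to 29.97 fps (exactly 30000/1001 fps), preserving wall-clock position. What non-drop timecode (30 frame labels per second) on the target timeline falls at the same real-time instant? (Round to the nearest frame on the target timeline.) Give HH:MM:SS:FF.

Source frame index: (0×3600 + 39×60 + 16) × 48 + 18 = 113106.
Real time: 113106 / (48) = 18851/8 s.
Target frame: (18851/8) × (30000/1001) = 10098750/143 ≈ 70620.629 → 70621.
At 30 labels/s: frame 70621 → 00:39:14:01.

00:39:14:01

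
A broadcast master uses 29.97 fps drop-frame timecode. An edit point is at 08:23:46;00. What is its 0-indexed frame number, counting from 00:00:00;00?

Complete 10-minute blocks: 50, each 17982 frames → 899100.
Remaining 3 whole minutes in the current block: 1800 + 2 × 1798 = 5396 frames.
Within the current minute: 46 × 30 + 0 − 2 = 1378 (labels ;00/;01 skipped at this minute). Total = 899100 + 5396 + 1378 = 905874.

905874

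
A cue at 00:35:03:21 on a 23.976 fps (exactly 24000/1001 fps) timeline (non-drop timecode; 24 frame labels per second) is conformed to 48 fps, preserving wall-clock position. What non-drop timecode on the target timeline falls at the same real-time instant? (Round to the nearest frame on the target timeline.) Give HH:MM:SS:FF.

00:35:05:47

Source frame index: (0×3600 + 35×60 + 3) × 24 + 21 = 50493.
Real time: 50493 / (24000/1001) = 16847831/8000 s.
Target frame: (16847831/8000) × (48) = 50543493/500 ≈ 101086.986 → 101087.
At 48 labels/s: frame 101087 → 00:35:05:47.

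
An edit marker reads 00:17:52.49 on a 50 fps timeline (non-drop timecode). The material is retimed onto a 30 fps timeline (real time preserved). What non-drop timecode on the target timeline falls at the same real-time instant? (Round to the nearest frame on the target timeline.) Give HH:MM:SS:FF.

00:17:52:29

Source frame index: (0×3600 + 17×60 + 52) × 50 + 49 = 53649.
Real time: 53649 / (50) = 53649/50 s.
Target frame: (53649/50) × (30) = 160947/5 ≈ 32189.400 → 32189.
At 30 labels/s: frame 32189 → 00:17:52:29.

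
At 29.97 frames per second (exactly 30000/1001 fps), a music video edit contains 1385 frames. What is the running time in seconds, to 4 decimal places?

46.2128 seconds

Running time = 1385 × 1001/30000 = 277277/6000 s ≈ 46.2128 s.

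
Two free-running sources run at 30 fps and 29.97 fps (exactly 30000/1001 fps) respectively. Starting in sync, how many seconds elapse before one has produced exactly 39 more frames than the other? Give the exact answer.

The gap grows by |30000/1001 − 30| = 30/1001 frames per second.
Time for a 39-frame gap: 39 ÷ (30/1001) = 1301.3 s.

1301.3 seconds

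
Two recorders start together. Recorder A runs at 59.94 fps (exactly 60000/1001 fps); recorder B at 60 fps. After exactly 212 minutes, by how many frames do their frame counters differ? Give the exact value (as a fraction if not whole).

763200/1001 frames

212 min = 12720 s.
A emits 60000/1001 × 12720 = 763200000/1001 frames; B emits 60 × 12720 = 763200.
Difference = 763200/1001 frames (≈ 762.4376); B is ahead of A.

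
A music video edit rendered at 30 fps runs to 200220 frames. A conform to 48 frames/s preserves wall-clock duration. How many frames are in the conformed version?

320352 frames

Target frames = source frames × (target rate / source rate) = 200220 × (48)/(30) = 200220 × 8/5 = 320352.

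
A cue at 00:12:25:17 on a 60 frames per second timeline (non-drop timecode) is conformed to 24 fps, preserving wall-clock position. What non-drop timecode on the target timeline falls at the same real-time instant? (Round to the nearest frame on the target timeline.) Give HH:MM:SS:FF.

Source frame index: (0×3600 + 12×60 + 25) × 60 + 17 = 44717.
Real time: 44717 / (60) = 44717/60 s.
Target frame: (44717/60) × (24) = 89434/5 ≈ 17886.800 → 17887.
At 24 labels/s: frame 17887 → 00:12:25:07.

00:12:25:07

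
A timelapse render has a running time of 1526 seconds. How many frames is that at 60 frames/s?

Frames = 1526 × 60 = 91560.

91560 frames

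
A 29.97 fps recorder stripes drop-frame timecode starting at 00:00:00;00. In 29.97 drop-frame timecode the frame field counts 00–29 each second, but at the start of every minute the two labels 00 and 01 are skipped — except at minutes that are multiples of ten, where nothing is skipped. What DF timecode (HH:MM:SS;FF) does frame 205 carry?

Ten DF minutes hold 17982 frames, so frame 205 lies in block 0 (frames 0–17981) with 205 frames into that block.
The block's first minute is 1800 frames and the rest 1798 each; 205 frames reaches minute 0, so 0 × 18 + 0 × 2 = 0 labels have been skipped so far.
Adding those back, label number 205 + 0 = 205 at 30 labels/s is 6 s + 25 f = 0 h 0 min 6 s frame 25, i.e. 00:00:06;25.

00:00:06;25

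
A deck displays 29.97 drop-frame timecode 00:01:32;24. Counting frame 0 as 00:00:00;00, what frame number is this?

2782

Complete 10-minute blocks: 0, each 17982 frames → 0.
Remaining 1 whole minute in the current block: 1800 + 0 × 1798 = 1800 frames.
Within the current minute: 32 × 30 + 24 − 2 = 982 (labels ;00/;01 skipped at this minute). Total = 0 + 1800 + 982 = 2782.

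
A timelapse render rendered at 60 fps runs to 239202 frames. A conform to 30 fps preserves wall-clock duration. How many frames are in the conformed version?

119601 frames

Target frames = source frames × (target rate / source rate) = 239202 × (30)/(60) = 239202 × 1/2 = 119601.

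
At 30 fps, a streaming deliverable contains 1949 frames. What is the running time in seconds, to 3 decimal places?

64.967 seconds

Running time = 1949 × 1/30 = 1949/30 s ≈ 64.967 s.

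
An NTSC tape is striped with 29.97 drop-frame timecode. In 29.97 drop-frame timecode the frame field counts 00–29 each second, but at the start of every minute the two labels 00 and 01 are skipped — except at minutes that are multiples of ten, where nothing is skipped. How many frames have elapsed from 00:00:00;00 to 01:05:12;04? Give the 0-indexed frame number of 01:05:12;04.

117246

Complete 10-minute blocks: 6, each 17982 frames → 107892.
Remaining 5 whole minutes in the current block: 1800 + 4 × 1798 = 8992 frames.
Within the current minute: 12 × 30 + 4 − 2 = 362 (labels ;00/;01 skipped at this minute). Total = 107892 + 8992 + 362 = 117246.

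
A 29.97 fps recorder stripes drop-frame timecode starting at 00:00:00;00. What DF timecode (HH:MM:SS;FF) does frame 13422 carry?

00:07:27;26

Each 10-minute DF block holds 10 × 60 × 30 − 9 × 2 = 17982 frames. 13422 ÷ 17982 → 0 full blocks, remainder 13422.
Within the partial block the first minute is 1800 frames and each further minute 1798, so 7 further minute boundaries passed. Total skipped labels = 18 × 0 + 2 × 7 = 14.
Non-drop label index = 13422 + 14 = 13436; at 30 labels/s that is 00:07:27:26, i.e. DF 00:07:27;26.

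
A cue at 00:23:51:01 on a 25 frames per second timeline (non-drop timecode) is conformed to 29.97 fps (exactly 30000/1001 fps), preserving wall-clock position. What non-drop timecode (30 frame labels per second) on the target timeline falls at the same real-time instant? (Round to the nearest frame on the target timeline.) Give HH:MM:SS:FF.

Source frame index: (0×3600 + 23×60 + 51) × 25 + 1 = 35776.
Real time: 35776 / (25) = 35776/25 s.
Target frame: (35776/25) × (30000/1001) = 3302400/77 ≈ 42888.312 → 42888.
At 30 labels/s: frame 42888 → 00:23:49:18.

00:23:49:18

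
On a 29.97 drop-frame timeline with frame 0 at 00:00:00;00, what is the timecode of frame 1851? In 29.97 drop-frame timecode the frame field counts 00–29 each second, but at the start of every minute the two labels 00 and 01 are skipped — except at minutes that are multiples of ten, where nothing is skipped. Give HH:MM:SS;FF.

Each 10-minute DF block holds 10 × 60 × 30 − 9 × 2 = 17982 frames. 1851 ÷ 17982 → 0 full blocks, remainder 1851.
Within the partial block the first minute is 1800 frames and each further minute 1798, so 1 further minute boundary passed. Total skipped labels = 18 × 0 + 2 × 1 = 2.
Non-drop label index = 1851 + 2 = 1853; at 30 labels/s that is 00:01:01:23, i.e. DF 00:01:01;23.

00:01:01;23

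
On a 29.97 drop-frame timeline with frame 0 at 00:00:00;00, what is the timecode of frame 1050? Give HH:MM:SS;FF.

Ten DF minutes hold 17982 frames, so frame 1050 lies in block 0 (frames 0–17981) with 1050 frames into that block.
The block's first minute is 1800 frames and the rest 1798 each; 1050 frames reaches minute 0, so 0 × 18 + 0 × 2 = 0 labels have been skipped so far.
Adding those back, label number 1050 + 0 = 1050 at 30 labels/s is 35 s + 0 f = 0 h 0 min 35 s frame 0, i.e. 00:00:35;00.

00:00:35;00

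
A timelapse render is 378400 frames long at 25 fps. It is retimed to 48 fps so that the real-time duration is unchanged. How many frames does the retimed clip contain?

Target frames = source frames × (target rate / source rate) = 378400 × (48)/(25) = 378400 × 48/25 = 726528.

726528 frames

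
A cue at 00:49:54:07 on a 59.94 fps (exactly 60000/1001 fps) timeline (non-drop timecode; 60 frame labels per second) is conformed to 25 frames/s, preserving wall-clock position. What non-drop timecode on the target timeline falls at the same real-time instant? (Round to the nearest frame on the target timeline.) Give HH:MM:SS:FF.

Source frame index: (0×3600 + 49×60 + 54) × 60 + 7 = 179647.
Real time: 179647 / (60000/1001) = 179826647/60000 s.
Target frame: (179826647/60000) × (25) = 179826647/2400 ≈ 74927.770 → 74928.
At 25 labels/s: frame 74928 → 00:49:57:03.

00:49:57:03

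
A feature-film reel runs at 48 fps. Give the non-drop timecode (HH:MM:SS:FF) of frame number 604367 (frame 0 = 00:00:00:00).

604367 ÷ 48 = 12590 full seconds, remainder 47 frames.
12590 s = 3 h 29 min 50 s.
Timecode: 03:29:50:47.

03:29:50:47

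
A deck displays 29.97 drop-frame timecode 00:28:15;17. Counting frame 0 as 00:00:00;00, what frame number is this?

50815

Complete 10-minute blocks: 2, each 17982 frames → 35964.
Remaining 8 whole minutes in the current block: 1800 + 7 × 1798 = 14386 frames.
Within the current minute: 15 × 30 + 17 − 2 = 465 (labels ;00/;01 skipped at this minute). Total = 35964 + 14386 + 465 = 50815.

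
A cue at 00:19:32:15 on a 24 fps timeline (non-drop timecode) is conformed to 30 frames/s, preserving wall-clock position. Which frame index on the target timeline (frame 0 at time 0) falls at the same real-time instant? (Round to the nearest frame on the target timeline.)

frame 35179

Source frame index: (0×3600 + 19×60 + 32) × 24 + 15 = 28143.
Real time: 28143 / (24) = 9381/8 s.
Target frame: (9381/8) × (30) = 140715/4 ≈ 35178.750 → 35179.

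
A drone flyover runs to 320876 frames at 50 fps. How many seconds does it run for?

6417.52 seconds

Running time = 320876 / (50) = 6417.52 s.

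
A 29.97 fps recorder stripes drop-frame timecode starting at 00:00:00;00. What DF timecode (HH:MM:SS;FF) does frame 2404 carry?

00:01:20;06

Ten DF minutes hold 17982 frames, so frame 2404 lies in block 0 (frames 0–17981) with 2404 frames into that block.
The block's first minute is 1800 frames and the rest 1798 each; 2404 frames reaches minute 1, so 0 × 18 + 1 × 2 = 2 labels have been skipped so far.
Adding those back, label number 2404 + 2 = 2406 at 30 labels/s is 80 s + 6 f = 0 h 1 min 20 s frame 6, i.e. 00:01:20;06.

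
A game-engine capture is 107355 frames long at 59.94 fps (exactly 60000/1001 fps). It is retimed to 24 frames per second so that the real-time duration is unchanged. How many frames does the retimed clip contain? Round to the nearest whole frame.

Frames at target rate = 107355 × (24) / (60000/1001) = 21492471/500 ≈ 42984.942.
Nearest whole frame: 42985.

42985 frames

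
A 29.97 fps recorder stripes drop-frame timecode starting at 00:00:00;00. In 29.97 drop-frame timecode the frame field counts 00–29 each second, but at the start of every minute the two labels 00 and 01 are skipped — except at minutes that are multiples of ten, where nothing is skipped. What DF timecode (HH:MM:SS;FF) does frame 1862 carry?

00:01:02;04

Each 10-minute DF block holds 10 × 60 × 30 − 9 × 2 = 17982 frames. 1862 ÷ 17982 → 0 full blocks, remainder 1862.
Within the partial block the first minute is 1800 frames and each further minute 1798, so 1 further minute boundary passed. Total skipped labels = 18 × 0 + 2 × 1 = 2.
Non-drop label index = 1862 + 2 = 1864; at 30 labels/s that is 00:01:02:04, i.e. DF 00:01:02;04.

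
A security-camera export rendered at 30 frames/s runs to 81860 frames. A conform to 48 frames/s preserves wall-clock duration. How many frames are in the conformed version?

Target frames = source frames × (target rate / source rate) = 81860 × (48)/(30) = 81860 × 8/5 = 130976.

130976 frames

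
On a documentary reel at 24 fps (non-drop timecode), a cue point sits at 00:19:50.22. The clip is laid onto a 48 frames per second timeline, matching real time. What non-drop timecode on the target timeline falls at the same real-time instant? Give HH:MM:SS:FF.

Source frame index: (0×3600 + 19×60 + 50) × 24 + 22 = 28582.
Real time: 28582 / (24) = 14291/12 s.
Target frame: (14291/12) × (48) = 57164.
At 48 labels/s: frame 57164 → 00:19:50:44.

00:19:50:44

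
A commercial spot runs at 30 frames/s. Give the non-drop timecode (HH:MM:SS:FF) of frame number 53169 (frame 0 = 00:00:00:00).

53169 ÷ 30 = 1772 full seconds, remainder 9 frames.
1772 s = 0 h 29 min 32 s.
Timecode: 00:29:32:09.

00:29:32:09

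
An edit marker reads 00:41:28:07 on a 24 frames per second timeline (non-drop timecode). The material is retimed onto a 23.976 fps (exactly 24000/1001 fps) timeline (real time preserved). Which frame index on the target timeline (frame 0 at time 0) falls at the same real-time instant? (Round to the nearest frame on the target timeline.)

frame 59659

Source frame index: (0×3600 + 41×60 + 28) × 24 + 7 = 59719.
Real time: 59719 / (24) = 59719/24 s.
Target frame: (59719/24) × (24000/1001) = 5429000/91 ≈ 59659.341 → 59659.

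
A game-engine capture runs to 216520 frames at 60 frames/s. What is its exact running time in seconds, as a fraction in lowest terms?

10826/3 seconds

Running time = 216520 ÷ (60) = 216520 × 1/60 = 10826/3 s.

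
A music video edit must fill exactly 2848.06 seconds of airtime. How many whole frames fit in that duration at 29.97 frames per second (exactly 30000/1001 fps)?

85356 frames

Frames = 2848.06 × 30000/1001 = 85441800/1001 ≈ 85356.4436.
Complete frames: 85356.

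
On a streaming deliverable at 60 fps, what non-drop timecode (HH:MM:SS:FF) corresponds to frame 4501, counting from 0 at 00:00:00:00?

4501 ÷ 60 = 75 full seconds, remainder 1 frame.
75 s = 0 h 1 min 15 s.
Timecode: 00:01:15:01.

00:01:15:01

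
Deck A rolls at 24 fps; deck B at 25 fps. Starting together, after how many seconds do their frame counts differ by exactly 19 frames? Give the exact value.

The gap grows by |25 − 24| = 1 frame per second.
Time for a 19-frame gap: 19 ÷ (1) = 19 s.

19 seconds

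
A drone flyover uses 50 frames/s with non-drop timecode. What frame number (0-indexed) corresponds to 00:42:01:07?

Total seconds to the label: (0 × 3600 + 42 × 60 + 1) = 2521.
Frame index = 2521 × 50 + 7 = 126057.

126057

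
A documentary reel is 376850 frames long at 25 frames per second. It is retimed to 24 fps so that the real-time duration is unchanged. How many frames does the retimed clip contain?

Target frames = source frames × (target rate / source rate) = 376850 × (24)/(25) = 376850 × 24/25 = 361776.

361776 frames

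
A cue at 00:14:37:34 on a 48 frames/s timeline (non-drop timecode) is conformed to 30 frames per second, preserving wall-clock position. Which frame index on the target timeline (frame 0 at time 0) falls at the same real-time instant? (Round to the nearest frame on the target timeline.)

frame 26331

Source frame index: (0×3600 + 14×60 + 37) × 48 + 34 = 42130.
Real time: 42130 / (48) = 21065/24 s.
Target frame: (21065/24) × (30) = 105325/4 ≈ 26331.250 → 26331.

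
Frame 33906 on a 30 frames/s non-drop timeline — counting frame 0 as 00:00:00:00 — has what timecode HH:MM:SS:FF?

00:18:50:06

33906 ÷ 30 = 1130 full seconds, remainder 6 frames.
1130 s = 0 h 18 min 50 s.
Timecode: 00:18:50:06.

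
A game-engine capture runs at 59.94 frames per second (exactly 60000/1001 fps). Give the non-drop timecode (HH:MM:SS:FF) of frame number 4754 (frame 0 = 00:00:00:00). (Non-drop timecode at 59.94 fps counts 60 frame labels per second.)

4754 ÷ 60 = 79 full seconds, remainder 14 frames.
79 s = 0 h 1 min 19 s.
Timecode: 00:01:19:14.

00:01:19:14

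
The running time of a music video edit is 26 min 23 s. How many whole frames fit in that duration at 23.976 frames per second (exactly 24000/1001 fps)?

26 min 23 s = 1583 s.
Frames = 1583 × 24000/1001 = 37992000/1001 ≈ 37954.0460.
Complete frames: 37954.

37954 frames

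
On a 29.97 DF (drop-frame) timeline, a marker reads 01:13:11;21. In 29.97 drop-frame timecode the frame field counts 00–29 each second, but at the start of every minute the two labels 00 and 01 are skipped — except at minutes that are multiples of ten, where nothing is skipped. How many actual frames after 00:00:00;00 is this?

131619

Complete 10-minute blocks: 7, each 17982 frames → 125874.
Remaining 3 whole minutes in the current block: 1800 + 2 × 1798 = 5396 frames.
Within the current minute: 11 × 30 + 21 − 2 = 349 (labels ;00/;01 skipped at this minute). Total = 125874 + 5396 + 349 = 131619.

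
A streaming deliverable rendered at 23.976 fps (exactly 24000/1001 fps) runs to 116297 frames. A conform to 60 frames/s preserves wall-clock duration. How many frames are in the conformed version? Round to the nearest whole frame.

Frames at target rate = 116297 × (60) / (24000/1001) = 116413297/400 ≈ 291033.242.
Nearest whole frame: 291033.

291033 frames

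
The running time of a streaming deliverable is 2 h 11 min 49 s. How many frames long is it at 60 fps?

2 h 11 min 49 s = 7909 s.
Frames = 7909 × 60 = 474540.

474540 frames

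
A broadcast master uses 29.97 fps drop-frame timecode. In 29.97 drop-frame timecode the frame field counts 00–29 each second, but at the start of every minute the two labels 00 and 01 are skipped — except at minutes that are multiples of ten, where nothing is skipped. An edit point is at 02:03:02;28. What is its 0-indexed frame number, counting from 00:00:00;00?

221266

As if non-drop at 30 labels/s: (2 × 3600 + 3 × 60 + 2) × 30 + 28 = 221488.
Minute boundaries passed: 123; those not divisible by 10: 123 − 12 = 111; dropped labels = 2 × 111 = 222.
Actual frame index = 221488 − 222 = 221266.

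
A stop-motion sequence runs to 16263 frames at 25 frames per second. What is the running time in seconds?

650.52 seconds

Running time = 16263 / (25) = 650.52 s.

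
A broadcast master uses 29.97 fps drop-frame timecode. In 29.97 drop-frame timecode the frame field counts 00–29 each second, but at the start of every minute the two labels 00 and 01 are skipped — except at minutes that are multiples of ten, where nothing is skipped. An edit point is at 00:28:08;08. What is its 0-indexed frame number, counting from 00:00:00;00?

50596

Complete 10-minute blocks: 2, each 17982 frames → 35964.
Remaining 8 whole minutes in the current block: 1800 + 7 × 1798 = 14386 frames.
Within the current minute: 8 × 30 + 8 − 2 = 246 (labels ;00/;01 skipped at this minute). Total = 35964 + 14386 + 246 = 50596.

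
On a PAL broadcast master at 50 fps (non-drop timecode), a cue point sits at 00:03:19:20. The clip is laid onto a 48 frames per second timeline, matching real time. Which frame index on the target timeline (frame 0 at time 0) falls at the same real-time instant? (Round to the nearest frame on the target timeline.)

frame 9571

Source frame index: (0×3600 + 3×60 + 19) × 50 + 20 = 9970.
Real time: 9970 / (50) = 997/5 s.
Target frame: (997/5) × (48) = 47856/5 ≈ 9571.200 → 9571.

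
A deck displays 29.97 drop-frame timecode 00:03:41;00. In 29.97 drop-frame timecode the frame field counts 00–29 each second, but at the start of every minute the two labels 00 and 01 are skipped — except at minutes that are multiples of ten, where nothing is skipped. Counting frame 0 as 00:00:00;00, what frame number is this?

6624

Complete 10-minute blocks: 0, each 17982 frames → 0.
Remaining 3 whole minutes in the current block: 1800 + 2 × 1798 = 5396 frames.
Within the current minute: 41 × 30 + 0 − 2 = 1228 (labels ;00/;01 skipped at this minute). Total = 0 + 5396 + 1228 = 6624.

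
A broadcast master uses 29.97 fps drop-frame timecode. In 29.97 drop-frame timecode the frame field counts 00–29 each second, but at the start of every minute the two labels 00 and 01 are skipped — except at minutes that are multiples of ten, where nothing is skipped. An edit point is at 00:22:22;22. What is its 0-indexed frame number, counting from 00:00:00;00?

As if non-drop at 30 labels/s: (0 × 3600 + 22 × 60 + 22) × 30 + 22 = 40282.
Minute boundaries passed: 22; those not divisible by 10: 22 − 2 = 20; dropped labels = 2 × 20 = 40.
Actual frame index = 40282 − 40 = 40242.

40242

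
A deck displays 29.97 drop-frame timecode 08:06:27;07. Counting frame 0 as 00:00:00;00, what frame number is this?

874741

As if non-drop at 30 labels/s: (8 × 3600 + 6 × 60 + 27) × 30 + 7 = 875617.
Minute boundaries passed: 486; those not divisible by 10: 486 − 48 = 438; dropped labels = 2 × 438 = 876.
Actual frame index = 875617 − 876 = 874741.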